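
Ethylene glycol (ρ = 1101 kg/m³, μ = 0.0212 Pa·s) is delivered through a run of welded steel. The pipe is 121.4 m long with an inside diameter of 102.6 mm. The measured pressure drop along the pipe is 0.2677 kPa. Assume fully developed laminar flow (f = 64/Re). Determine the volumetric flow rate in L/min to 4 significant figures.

For laminar flow, f = 64/Re with Re = ρVD/μ, so Darcy-Weisbach reduces to ΔP = 32μLV/D². Solving for V: V = ΔP·D²/(32μL) = 267.7·(0.1026)²/(32·0.0212·121.4) = 0.03422 m/s.
Check: Re = ρVD/μ = 1101·0.03422·0.1026/0.0212 = 182.3 < 2300, so the laminar assumption holds.
Q = V·A = 0.03422·(π/4·0.1026²) = 0.0002829 m³/s = 16.97 L/min.

Q ≈ 16.97 L/min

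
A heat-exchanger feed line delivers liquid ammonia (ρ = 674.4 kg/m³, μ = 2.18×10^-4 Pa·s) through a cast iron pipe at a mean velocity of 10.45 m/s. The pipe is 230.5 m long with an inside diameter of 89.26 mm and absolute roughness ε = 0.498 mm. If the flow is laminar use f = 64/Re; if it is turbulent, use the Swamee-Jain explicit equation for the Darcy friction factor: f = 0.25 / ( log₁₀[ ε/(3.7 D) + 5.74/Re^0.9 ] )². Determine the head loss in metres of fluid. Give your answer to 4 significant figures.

Reynolds number Re = ρVD/μ = 674.4 · 10.45 · 0.08926 / 0.000218 = 2.886e+06.
Re > 4000 → turbulent. Relative roughness ε/D = 0.000498/0.08926 = 0.00558. Swamee-Jain: f = 0.25/(log₁₀[0.00558/3.7 + 5.74/2.886e+06^0.9])² = 0.25/(log₁₀[0.00151 + 8.8e-06])² = 0.25/(-2.819)² = 0.03146.
Darcy-Weisbach: ΔP = f(L/D)(ρV²/2) = 0.03146·(230.5/0.08926)·(674.4·10.45²/2) = 0.03146·2582·3.682e+04 = 2.991e+06 Pa.
Head loss h_f = ΔP/(ρg) = 2.991e+06/(674.4·9.81) = 452.1 m.

h_f ≈ 452.1 m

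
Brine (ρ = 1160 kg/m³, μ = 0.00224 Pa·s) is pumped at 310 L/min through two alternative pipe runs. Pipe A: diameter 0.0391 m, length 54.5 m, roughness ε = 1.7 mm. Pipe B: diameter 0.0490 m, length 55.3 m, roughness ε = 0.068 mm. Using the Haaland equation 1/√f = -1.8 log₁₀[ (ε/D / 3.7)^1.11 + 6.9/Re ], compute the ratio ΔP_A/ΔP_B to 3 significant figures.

ΔP_A/ΔP_B ≈ 8.60

Pipe A: V = Q/A = 0.005167/0.001201 = 4.303 m/s; Re = 8.713e+04; ε/D = 0.0435; Haaland → f = 0.06755; ΔP_A = f(L/D)(ρV²/2) = 1.011e+06 Pa.
Pipe B: V = Q/A = 0.005167/0.001886 = 2.74 m/s; Re = 6.952e+04; ε/D = 0.00139; Haaland → f = 0.02394; ΔP_B = f(L/D)(ρV²/2) = 1.176e+05 Pa.
ΔP_A/ΔP_B = 1.011e+06/1.176e+05 = 8.60.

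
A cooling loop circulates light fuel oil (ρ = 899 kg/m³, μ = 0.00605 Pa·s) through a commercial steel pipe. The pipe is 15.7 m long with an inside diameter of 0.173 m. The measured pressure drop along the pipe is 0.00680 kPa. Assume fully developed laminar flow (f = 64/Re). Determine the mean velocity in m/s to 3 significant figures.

For laminar flow, f = 64/Re with Re = ρVD/μ, so Darcy-Weisbach reduces to ΔP = 32μLV/D². Solving for V: V = ΔP·D²/(32μL) = 6.8·(0.173)²/(32·0.00605·15.7) = 0.06696 m/s.
Check: Re = ρVD/μ = 899·0.06696·0.173/0.00605 = 1721 < 2300, so the laminar assumption holds.

V ≈ 0.0670 m/s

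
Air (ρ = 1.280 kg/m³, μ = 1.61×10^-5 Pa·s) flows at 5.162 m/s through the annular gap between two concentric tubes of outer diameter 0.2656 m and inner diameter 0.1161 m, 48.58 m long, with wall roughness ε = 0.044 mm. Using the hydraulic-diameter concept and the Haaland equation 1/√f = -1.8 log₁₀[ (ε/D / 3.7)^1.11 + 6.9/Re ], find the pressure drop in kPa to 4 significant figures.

ΔP ≈ 0.1153 kPa

Hydraulic diameter D_h = 4A/P = D_o - D_i = 0.2656 - 0.1161 = 0.1495 m.
Re = ρVD_h/μ = 1.28·5.162·0.1495/1.61e-05 = 6.135e+04.
ε/D_h = 4.4e-05/0.1495 = 0.000294; Haaland gives 1/√f = -1.8 log₁₀[2.82e-05+0.000112] = 6.933, so f = 0.0208.
ΔP = f(L/D_h)(ρV²/2) = 0.0208·48.58/0.1495·17.05 = 115.3 Pa.
ΔP = 0.1153 kPa.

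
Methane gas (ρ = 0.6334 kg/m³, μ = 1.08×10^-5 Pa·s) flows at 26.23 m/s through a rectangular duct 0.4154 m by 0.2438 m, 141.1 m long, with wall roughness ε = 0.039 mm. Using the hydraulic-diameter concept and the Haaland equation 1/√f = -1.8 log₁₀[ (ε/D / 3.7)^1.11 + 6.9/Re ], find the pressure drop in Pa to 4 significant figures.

ΔP ≈ 1465 Pa

Hydraulic diameter D_h = 4A/P = 4·(0.4154·0.2438)/(2·(0.4154+0.2438)) = 0.4051/1.318 = 0.3073 m.
Re = ρVD_h/μ = 0.6334·26.23·0.3073/1.08e-05 = 4.727e+05.
ε/D_h = 3.9e-05/0.3073 = 0.000127; Haaland gives 1/√f = -1.8 log₁₀[1.11e-05+1.46e-05] = 8.263, so f = 0.01465.
ΔP = f(L/D_h)(ρV²/2) = 0.01465·141.1/0.3073·217.9 = 1465 Pa.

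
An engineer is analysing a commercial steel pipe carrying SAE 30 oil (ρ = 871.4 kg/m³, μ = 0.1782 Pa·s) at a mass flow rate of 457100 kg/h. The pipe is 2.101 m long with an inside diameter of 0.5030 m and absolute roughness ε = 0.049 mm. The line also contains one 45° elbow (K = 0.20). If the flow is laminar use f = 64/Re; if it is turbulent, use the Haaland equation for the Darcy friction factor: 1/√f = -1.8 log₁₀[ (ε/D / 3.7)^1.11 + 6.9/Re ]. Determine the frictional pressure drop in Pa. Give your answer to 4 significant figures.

ΔP ≈ 81.58 Pa

ṁ = 457100 kg/h = 457100/3600 = 127 kg/s.
A = πD²/4 = π(0.503)²/4 = 0.1987 m²; mean velocity V = ṁ/(ρA) = 127/(871.4 · 0.1987) = 0.7333 m/s.
Reynolds number Re = ρVD/μ = 871.4 · 0.7333 · 0.503 / 0.178 = 1804.
Re < 2300 → laminar flow, so f = 64/Re = 64/1804 = 0.03548 (the turbulent correlation is not needed).
Total minor-loss coefficient ΣK = 1·0.2 = 0.2.
ΔP = [f·L/D + ΣK]·(ρV²/2) = [0.03548·2.101/0.503 + 0.2]·(871.4·0.7333²/2) = [0.1482 + 0.2]·234.3 = 81.58 Pa.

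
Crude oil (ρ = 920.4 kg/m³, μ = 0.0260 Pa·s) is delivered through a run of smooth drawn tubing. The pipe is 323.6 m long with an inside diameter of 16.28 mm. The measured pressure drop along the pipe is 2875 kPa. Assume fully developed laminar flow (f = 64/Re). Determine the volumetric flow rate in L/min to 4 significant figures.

For laminar flow, f = 64/Re with Re = ρVD/μ, so Darcy-Weisbach reduces to ΔP = 32μLV/D². Solving for V: V = ΔP·D²/(32μL) = 2.875e+06·(0.01628)²/(32·0.026·323.6) = 2.83 m/s.
Check: Re = ρVD/μ = 920.4·2.83·0.01628/0.026 = 1631 < 2300, so the laminar assumption holds.
Q = V·A = 2.83·(π/4·0.01628²) = 0.0005891 m³/s = 35.35 L/min.

Q ≈ 35.35 L/min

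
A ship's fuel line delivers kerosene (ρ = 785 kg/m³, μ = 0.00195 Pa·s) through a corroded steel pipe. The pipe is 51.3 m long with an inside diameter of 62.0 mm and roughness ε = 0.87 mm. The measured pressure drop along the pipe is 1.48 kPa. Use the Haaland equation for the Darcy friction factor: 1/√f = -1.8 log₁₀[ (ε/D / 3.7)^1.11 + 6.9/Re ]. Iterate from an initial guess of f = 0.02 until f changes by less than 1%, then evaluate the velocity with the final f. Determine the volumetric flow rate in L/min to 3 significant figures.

Rearranging Darcy-Weisbach: V = √(2·ΔP·D/(f·L·ρ)). With ε/D = 0.00087/0.062 = 0.014, iterate starting from f = 0.02:
  f = 0.02 → V = √(2·1480·0.062/(0.02·51.3·785)) = 0.4773 m/s; Re = ρVD/μ = 1.191e+04; f → 0.04638
  f = 0.04638 → V = 0.3134 m/s; Re = 7823; f → 0.04813
  f = 0.04813 → V = 0.3077 m/s; Re = 7680; f → 0.04823
Converged (Δf/f < 1%). With the final f = 0.04823: V = √(2·1480·0.062/(0.04823·51.3·785)) = 0.3074 m/s.
Q = V·A = 0.3074·(π/4·0.062²) = 0.0009281 m³/s = 55.7 L/min.

Q ≈ 55.7 L/min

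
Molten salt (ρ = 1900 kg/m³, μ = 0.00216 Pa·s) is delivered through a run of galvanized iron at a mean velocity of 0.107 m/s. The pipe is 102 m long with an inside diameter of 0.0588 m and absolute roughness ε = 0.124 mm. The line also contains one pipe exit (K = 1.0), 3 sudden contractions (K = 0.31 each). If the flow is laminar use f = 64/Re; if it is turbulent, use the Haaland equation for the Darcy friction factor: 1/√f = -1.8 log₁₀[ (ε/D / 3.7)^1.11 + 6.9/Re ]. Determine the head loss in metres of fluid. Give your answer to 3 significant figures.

h_f ≈ 0.0403 m

Reynolds number Re = ρVD/μ = 1900 · 0.107 · 0.0588 / 0.00216 = 5534.
Re > 4000 → turbulent. Relative roughness ε/D = 0.000124/0.0588 = 0.00211. Haaland: 1/√f = -1.8 log₁₀[(0.00211/3.7)^1.11 + 6.9/5534] = -1.8 log₁₀[0.000251 + 0.00125] = 5.084, so f = 0.03868.
Total minor-loss coefficient ΣK = 1·1 + 3·0.31 = 1.93.
ΔP = [f·L/D + ΣK]·(ρV²/2) = [0.03868·102/0.0588 + 1.93]·(1900·0.107²/2) = [67.1 + 1.93]·10.88 = 750.8 Pa.
Head loss h_f = ΔP/(ρg) = 750.8/(1900·9.81) = 0.0403 m.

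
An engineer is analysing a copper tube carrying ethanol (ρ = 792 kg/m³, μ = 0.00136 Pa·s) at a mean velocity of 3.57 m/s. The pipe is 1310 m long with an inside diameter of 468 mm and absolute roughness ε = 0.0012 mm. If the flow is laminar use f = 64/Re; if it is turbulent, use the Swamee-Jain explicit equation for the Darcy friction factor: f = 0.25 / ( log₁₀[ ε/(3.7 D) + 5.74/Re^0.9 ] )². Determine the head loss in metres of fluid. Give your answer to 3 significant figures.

Reynolds number Re = ρVD/μ = 792 · 3.57 · 0.468 / 0.00136 = 9.73e+05.
Re > 4000 → turbulent. Relative roughness ε/D = 1.2e-06/0.468 = 2.56e-06. Swamee-Jain: f = 0.25/(log₁₀[2.56e-06/3.7 + 5.74/9.73e+05^0.9])² = 0.25/(log₁₀[6.93e-07 + 2.34e-05])² = 0.25/(-4.618)² = 0.01172.
Darcy-Weisbach: ΔP = f(L/D)(ρV²/2) = 0.01172·(1310/0.468)·(792·3.57²/2) = 0.01172·2799·5047 = 1.656e+05 Pa.
Head loss h_f = ΔP/(ρg) = 1.656e+05/(792·9.81) = 21.3 m.

h_f ≈ 21.3 m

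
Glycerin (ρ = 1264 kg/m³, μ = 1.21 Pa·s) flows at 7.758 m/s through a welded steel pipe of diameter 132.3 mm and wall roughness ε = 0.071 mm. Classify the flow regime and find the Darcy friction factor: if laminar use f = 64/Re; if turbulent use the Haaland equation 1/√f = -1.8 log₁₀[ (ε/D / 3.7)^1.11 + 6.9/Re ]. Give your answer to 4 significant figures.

Re = ρVD/μ = 1264·7.758·0.1323/1.21 = 1072.
Re < 2300 → laminar, so f = 64/Re = 0.05969 (roughness is irrelevant in laminar flow).

f ≈ 0.05969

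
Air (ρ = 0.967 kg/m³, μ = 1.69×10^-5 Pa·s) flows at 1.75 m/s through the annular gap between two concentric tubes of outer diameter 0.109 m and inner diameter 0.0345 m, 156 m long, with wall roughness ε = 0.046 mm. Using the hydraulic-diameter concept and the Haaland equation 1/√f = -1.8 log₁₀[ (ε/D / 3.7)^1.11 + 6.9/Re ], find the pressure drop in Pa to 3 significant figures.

Hydraulic diameter D_h = 4A/P = D_o - D_i = 0.109 - 0.0345 = 0.0745 m.
Re = ρVD_h/μ = 0.967·1.75·0.0745/1.69e-05 = 7460.
ε/D_h = 4.6e-05/0.0745 = 0.000617; Haaland gives 1/√f = -1.8 log₁₀[6.41e-05+0.000925] = 5.409, so f = 0.03418.
ΔP = f(L/D_h)(ρV²/2) = 0.03418·156/0.0745·1.481 = 106 Pa.

ΔP ≈ 106 Pa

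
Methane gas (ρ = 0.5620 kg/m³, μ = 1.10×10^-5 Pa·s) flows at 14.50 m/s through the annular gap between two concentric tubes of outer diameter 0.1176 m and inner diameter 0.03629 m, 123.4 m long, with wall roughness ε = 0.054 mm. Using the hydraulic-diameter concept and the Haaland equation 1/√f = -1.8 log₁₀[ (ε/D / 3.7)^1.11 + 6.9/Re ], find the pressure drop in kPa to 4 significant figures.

ΔP ≈ 1.984 kPa

Hydraulic diameter D_h = 4A/P = D_o - D_i = 0.1176 - 0.03629 = 0.08131 m.
Re = ρVD_h/μ = 0.562·14.5·0.08131/1.1e-05 = 6.024e+04.
ε/D_h = 5.4e-05/0.08131 = 0.000664; Haaland gives 1/√f = -1.8 log₁₀[6.95e-05+0.000115] = 6.723, so f = 0.02212.
ΔP = f(L/D_h)(ρV²/2) = 0.02212·123.4/0.08131·59.08 = 1984 Pa.
ΔP = 1.984 kPa.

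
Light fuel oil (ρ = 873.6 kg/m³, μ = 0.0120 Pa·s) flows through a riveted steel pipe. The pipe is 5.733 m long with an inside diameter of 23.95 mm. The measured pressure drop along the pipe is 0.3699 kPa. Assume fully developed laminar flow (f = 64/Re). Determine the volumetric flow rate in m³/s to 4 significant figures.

For laminar flow, f = 64/Re with Re = ρVD/μ, so Darcy-Weisbach reduces to ΔP = 32μLV/D². Solving for V: V = ΔP·D²/(32μL) = 369.9·(0.02395)²/(32·0.012·5.733) = 0.09638 m/s.
Check: Re = ρVD/μ = 873.6·0.09638·0.02395/0.012 = 168 < 2300, so the laminar assumption holds.
Q = V·A = 0.09638·(π/4·0.02395²) = 4.342e-05 m³/s = 4.342×10^-5 m³/s.

Q ≈ 4.342×10^-5 m³/s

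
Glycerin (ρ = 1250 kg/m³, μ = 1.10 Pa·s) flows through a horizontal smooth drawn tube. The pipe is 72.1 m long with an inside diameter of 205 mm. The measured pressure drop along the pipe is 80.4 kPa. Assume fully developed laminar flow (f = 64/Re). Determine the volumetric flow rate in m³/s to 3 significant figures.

Q ≈ 0.0439 m³/s

For laminar flow, f = 64/Re with Re = ρVD/μ, so Darcy-Weisbach reduces to ΔP = 32μLV/D². Solving for V: V = ΔP·D²/(32μL) = 8.04e+04·(0.205)²/(32·1.1·72.1) = 1.331 m/s.
Check: Re = ρVD/μ = 1250·1.331·0.205/1.1 = 310.1 < 2300, so the laminar assumption holds.
Q = V·A = 1.331·(π/4·0.205²) = 0.04394 m³/s = 0.0439 m³/s.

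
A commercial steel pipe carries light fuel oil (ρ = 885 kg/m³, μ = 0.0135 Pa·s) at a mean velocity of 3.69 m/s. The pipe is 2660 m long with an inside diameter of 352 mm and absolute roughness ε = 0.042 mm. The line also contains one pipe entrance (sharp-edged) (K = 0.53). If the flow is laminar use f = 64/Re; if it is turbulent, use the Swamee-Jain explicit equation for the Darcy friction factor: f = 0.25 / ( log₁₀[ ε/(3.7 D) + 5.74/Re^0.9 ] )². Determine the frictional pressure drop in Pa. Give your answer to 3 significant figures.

Reynolds number Re = ρVD/μ = 885 · 3.69 · 0.352 / 0.0135 = 8.515e+04.
Re > 4000 → turbulent. Relative roughness ε/D = 4.2e-05/0.352 = 0.000119. Swamee-Jain: f = 0.25/(log₁₀[0.000119/3.7 + 5.74/8.515e+04^0.9])² = 0.25/(log₁₀[3.22e-05 + 0.00021])² = 0.25/(-3.616)² = 0.01912.
Total minor-loss coefficient ΣK = 1·0.53 = 0.53.
ΔP = [f·L/D + ΣK]·(ρV²/2) = [0.01912·2660/0.352 + 0.53]·(885·3.69²/2) = [144.5 + 0.53]·6025 = 8.737e+05 Pa.

ΔP ≈ 874000 Pa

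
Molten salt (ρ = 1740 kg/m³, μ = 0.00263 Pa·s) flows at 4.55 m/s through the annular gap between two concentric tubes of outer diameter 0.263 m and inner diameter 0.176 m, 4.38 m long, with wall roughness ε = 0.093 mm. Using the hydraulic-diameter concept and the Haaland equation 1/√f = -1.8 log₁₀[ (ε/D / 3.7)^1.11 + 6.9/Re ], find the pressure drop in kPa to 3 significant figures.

ΔP ≈ 19.0 kPa

Hydraulic diameter D_h = 4A/P = D_o - D_i = 0.263 - 0.176 = 0.087 m.
Re = ρVD_h/μ = 1740·4.55·0.087/0.00263 = 2.619e+05.
ε/D_h = 9.3e-05/0.087 = 0.00107; Haaland gives 1/√f = -1.8 log₁₀[0.000118+2.63e-05] = 6.914, so f = 0.02092.
ΔP = f(L/D_h)(ρV²/2) = 0.02092·4.38/0.087·1.801e+04 = 1.897e+04 Pa.
ΔP = 19.0 kPa.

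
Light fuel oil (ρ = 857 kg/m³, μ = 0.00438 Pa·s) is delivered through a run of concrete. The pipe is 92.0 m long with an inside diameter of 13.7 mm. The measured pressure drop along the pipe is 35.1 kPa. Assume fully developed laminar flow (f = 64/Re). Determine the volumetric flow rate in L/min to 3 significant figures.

Q ≈ 4.52 L/min

For laminar flow, f = 64/Re with Re = ρVD/μ, so Darcy-Weisbach reduces to ΔP = 32μLV/D². Solving for V: V = ΔP·D²/(32μL) = 3.51e+04·(0.0137)²/(32·0.00438·92) = 0.5109 m/s.
Check: Re = ρVD/μ = 857·0.5109·0.0137/0.00438 = 1370 < 2300, so the laminar assumption holds.
Q = V·A = 0.5109·(π/4·0.0137²) = 7.531e-05 m³/s = 4.52 L/min.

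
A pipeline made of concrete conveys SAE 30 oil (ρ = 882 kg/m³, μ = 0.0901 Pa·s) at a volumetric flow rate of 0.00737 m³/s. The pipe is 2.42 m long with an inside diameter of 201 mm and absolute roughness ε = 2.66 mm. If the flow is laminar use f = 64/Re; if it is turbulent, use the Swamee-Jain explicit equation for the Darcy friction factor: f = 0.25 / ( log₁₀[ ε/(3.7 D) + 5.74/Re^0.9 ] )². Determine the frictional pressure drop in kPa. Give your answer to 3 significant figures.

ΔP ≈ 0.0401 kPa

Cross-sectional area A = πD²/4 = π(0.201)²/4 = 0.03173 m²; mean velocity V = Q/A = 0.00737/0.03173 = 0.2323 m/s.
Reynolds number Re = ρVD/μ = 882 · 0.2323 · 0.201 / 0.0901 = 457.
Re < 2300 → laminar flow, so f = 64/Re = 64/457 = 0.14 (the turbulent correlation is not needed).
Darcy-Weisbach: ΔP = f(L/D)(ρV²/2) = 0.14·(2.42/0.201)·(882·0.2323²/2) = 0.14·12.04·23.79 = 40.11 Pa.
ΔP = 40.11 Pa = 0.0401 kPa.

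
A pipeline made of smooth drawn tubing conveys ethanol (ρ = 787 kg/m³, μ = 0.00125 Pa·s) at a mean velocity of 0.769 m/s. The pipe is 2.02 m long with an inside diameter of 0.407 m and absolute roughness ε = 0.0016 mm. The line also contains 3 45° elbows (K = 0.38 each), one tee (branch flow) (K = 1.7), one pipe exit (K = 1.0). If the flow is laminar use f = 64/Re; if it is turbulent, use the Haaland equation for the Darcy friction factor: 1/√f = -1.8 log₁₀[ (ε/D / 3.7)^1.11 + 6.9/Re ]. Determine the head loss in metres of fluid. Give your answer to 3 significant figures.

h_f ≈ 0.118 m

Reynolds number Re = ρVD/μ = 787 · 0.769 · 0.407 / 0.00125 = 1.971e+05.
Re > 4000 → turbulent. Relative roughness ε/D = 1.6e-06/0.407 = 3.93e-06. Haaland: 1/√f = -1.8 log₁₀[(3.93e-06/3.7)^1.11 + 6.9/1.971e+05] = -1.8 log₁₀[2.34e-07 + 3.5e-05] = 8.015, so f = 0.01557.
Total minor-loss coefficient ΣK = 3·0.38 + 1·1.7 + 1·1 = 3.84.
ΔP = [f·L/D + ΣK]·(ρV²/2) = [0.01557·2.02/0.407 + 3.84]·(787·0.769²/2) = [0.07726 + 3.84]·232.7 = 911.5 Pa.
Head loss h_f = ΔP/(ρg) = 911.5/(787·9.81) = 0.118 m.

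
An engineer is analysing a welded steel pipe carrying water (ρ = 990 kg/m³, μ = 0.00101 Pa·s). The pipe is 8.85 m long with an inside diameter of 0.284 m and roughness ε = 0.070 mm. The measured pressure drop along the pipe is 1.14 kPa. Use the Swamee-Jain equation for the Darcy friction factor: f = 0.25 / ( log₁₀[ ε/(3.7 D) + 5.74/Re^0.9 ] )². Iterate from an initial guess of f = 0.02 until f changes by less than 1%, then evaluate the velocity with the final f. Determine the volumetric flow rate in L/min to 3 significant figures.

Q ≈ 8240 L/min

Rearranging Darcy-Weisbach: V = √(2·ΔP·D/(f·L·ρ)). With ε/D = 7e-05/0.284 = 0.000246, iterate starting from f = 0.02:
  f = 0.02 → V = √(2·1140·0.284/(0.02·8.85·990)) = 1.922 m/s; Re = ρVD/μ = 5.351e+05; f → 0.01585
  f = 0.01585 → V = 2.159 m/s; Re = 6.011e+05; f → 0.01572
Converged (Δf/f < 1%). With the final f = 0.01572: V = √(2·1140·0.284/(0.01572·8.85·990)) = 2.168 m/s.
Q = V·A = 2.168·(π/4·0.284²) = 0.1374 m³/s = 8240 L/min.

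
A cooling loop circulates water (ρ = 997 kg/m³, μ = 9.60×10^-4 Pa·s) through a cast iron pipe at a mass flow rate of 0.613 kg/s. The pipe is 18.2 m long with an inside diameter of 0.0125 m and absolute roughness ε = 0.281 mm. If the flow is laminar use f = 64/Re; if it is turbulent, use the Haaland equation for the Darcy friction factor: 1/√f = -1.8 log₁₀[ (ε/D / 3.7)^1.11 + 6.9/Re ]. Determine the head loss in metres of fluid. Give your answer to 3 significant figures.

A = πD²/4 = π(0.0125)²/4 = 0.0001227 m²; mean velocity V = ṁ/(ρA) = 0.613/(997 · 0.0001227) = 5.01 m/s.
Reynolds number Re = ρVD/μ = 997 · 5.01 · 0.0125 / 0.00096 = 6.504e+04.
Re > 4000 → turbulent. Relative roughness ε/D = 0.000281/0.0125 = 0.0225. Haaland: 1/√f = -1.8 log₁₀[(0.0225/3.7)^1.11 + 6.9/6.504e+04] = -1.8 log₁₀[0.00347 + 0.000106] = 4.405, so f = 0.05154.
Darcy-Weisbach: ΔP = f(L/D)(ρV²/2) = 0.05154·(18.2/0.0125)·(997·5.01²/2) = 0.05154·1456·1.251e+04 = 9.39e+05 Pa.
Head loss h_f = ΔP/(ρg) = 9.39e+05/(997·9.81) = 96.0 m.

h_f ≈ 96.0 m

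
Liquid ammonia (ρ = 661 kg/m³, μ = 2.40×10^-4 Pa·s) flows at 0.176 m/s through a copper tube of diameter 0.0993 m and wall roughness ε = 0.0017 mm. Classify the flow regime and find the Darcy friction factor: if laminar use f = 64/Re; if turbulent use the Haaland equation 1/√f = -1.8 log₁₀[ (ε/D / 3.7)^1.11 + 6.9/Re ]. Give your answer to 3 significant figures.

Re = ρVD/μ = 661·0.176·0.0993/0.00024 = 4.813e+04.
Re > 4000 → turbulent. ε/D = 1.7e-06/0.0993 = 1.71e-05; Haaland: 1/√f = -1.8 log₁₀[1.2e-06 + 0.000143] = 6.912, so f = 0.02093.

f ≈ 0.0209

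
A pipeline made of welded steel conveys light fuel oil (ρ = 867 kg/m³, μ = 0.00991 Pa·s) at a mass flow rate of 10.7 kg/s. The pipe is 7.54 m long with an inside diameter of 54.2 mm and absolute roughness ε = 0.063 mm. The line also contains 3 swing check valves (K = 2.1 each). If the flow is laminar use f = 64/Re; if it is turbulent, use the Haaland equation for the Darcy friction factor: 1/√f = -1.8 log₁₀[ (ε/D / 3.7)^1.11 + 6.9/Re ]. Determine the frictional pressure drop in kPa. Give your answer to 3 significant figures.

ΔP ≈ 124 kPa

A = πD²/4 = π(0.0542)²/4 = 0.002307 m²; mean velocity V = ṁ/(ρA) = 10.7/(867 · 0.002307) = 5.349 m/s.
Reynolds number Re = ρVD/μ = 867 · 5.349 · 0.0542 / 0.00991 = 2.536e+04.
Re > 4000 → turbulent. Relative roughness ε/D = 6.3e-05/0.0542 = 0.00116. Haaland: 1/√f = -1.8 log₁₀[(0.00116/3.7)^1.11 + 6.9/2.536e+04] = -1.8 log₁₀[0.000129 + 0.000272] = 6.114, so f = 0.02676.
Total minor-loss coefficient ΣK = 3·2.1 = 6.3.
ΔP = [f·L/D + ΣK]·(ρV²/2) = [0.02676·7.54/0.0542 + 6.3]·(867·5.349²/2) = [3.722 + 6.3]·1.24e+04 = 1.243e+05 Pa.
ΔP = 1.243e+05 Pa = 124 kPa.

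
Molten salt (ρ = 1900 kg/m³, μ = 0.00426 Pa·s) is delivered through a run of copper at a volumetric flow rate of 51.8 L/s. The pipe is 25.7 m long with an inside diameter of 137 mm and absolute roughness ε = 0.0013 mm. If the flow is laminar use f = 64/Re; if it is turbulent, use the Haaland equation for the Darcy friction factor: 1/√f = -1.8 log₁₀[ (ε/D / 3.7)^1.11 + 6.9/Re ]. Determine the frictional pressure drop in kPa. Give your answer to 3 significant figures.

Q = 51.8 L/s = 51.8/1000 = 0.0518 m³/s.
Cross-sectional area A = πD²/4 = π(0.137)²/4 = 0.01474 m²; mean velocity V = Q/A = 0.0518/0.01474 = 3.514 m/s.
Reynolds number Re = ρVD/μ = 1900 · 3.514 · 0.137 / 0.00426 = 2.147e+05.
Re > 4000 → turbulent. Relative roughness ε/D = 1.3e-06/0.137 = 9.49e-06. Haaland: 1/√f = -1.8 log₁₀[(9.49e-06/3.7)^1.11 + 6.9/2.147e+05] = -1.8 log₁₀[6.22e-07 + 3.21e-05] = 8.072, so f = 0.01535.
Darcy-Weisbach: ΔP = f(L/D)(ρV²/2) = 0.01535·(25.7/0.137)·(1900·3.514²/2) = 0.01535·187.6·1.173e+04 = 3.377e+04 Pa.
ΔP = 3.377e+04 Pa = 33.8 kPa.

ΔP ≈ 33.8 kPa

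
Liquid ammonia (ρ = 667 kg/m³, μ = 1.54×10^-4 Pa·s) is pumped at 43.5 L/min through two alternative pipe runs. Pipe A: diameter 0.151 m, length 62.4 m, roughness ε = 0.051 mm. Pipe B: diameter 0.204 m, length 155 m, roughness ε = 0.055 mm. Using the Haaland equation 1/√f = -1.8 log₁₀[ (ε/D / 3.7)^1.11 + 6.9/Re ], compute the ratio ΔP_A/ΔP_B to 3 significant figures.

ΔP_A/ΔP_B ≈ 1.70

Pipe A: V = Q/A = 0.000725/0.01791 = 0.04049 m/s; Re = 2.648e+04; ε/D = 0.000338; Haaland → f = 0.02473; ΔP_A = f(L/D)(ρV²/2) = 5.587 Pa.
Pipe B: V = Q/A = 0.000725/0.03269 = 0.02218 m/s; Re = 1.96e+04; ε/D = 0.00027; Haaland → f = 0.02634; ΔP_B = f(L/D)(ρV²/2) = 3.284 Pa.
ΔP_A/ΔP_B = 5.587/3.284 = 1.70.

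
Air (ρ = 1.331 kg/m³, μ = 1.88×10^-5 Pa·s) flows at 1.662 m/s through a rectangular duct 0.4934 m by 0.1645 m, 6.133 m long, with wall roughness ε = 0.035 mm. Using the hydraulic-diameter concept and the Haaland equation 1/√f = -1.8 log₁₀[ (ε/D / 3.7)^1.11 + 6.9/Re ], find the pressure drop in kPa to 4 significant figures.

Hydraulic diameter D_h = 4A/P = 4·(0.4934·0.1645)/(2·(0.4934+0.1645)) = 0.3247/1.316 = 0.2467 m.
Re = ρVD_h/μ = 1.331·1.662·0.2467/1.88e-05 = 2.903e+04.
ε/D_h = 3.5e-05/0.2467 = 0.000142; Haaland gives 1/√f = -1.8 log₁₀[1.25e-05+0.000238] = 6.483, so f = 0.02379.
ΔP = f(L/D_h)(ρV²/2) = 0.02379·6.133/0.2467·1.838 = 1.087 Pa.
ΔP = 0.001087 kPa.

ΔP ≈ 0.001087 kPa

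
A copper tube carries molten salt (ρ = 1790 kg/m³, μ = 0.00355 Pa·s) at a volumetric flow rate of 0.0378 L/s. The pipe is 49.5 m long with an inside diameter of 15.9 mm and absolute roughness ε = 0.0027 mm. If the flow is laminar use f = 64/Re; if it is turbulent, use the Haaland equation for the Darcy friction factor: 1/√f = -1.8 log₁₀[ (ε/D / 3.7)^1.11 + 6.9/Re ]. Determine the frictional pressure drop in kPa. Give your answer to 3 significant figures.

Q = 0.0378 L/s = 0.0378/1000 = 3.78e-05 m³/s.
Cross-sectional area A = πD²/4 = π(0.0159)²/4 = 0.0001986 m²; mean velocity V = Q/A = 3.78e-05/0.0001986 = 0.1904 m/s.
Reynolds number Re = ρVD/μ = 1790 · 0.1904 · 0.0159 / 0.00355 = 1526.
Re < 2300 → laminar flow, so f = 64/Re = 64/1526 = 0.04193 (the turbulent correlation is not needed).
Darcy-Weisbach: ΔP = f(L/D)(ρV²/2) = 0.04193·(49.5/0.0159)·(1790·0.1904²/2) = 0.04193·3113·32.44 = 4234 Pa.
ΔP = 4234 Pa = 4.23 kPa.

ΔP ≈ 4.23 kPa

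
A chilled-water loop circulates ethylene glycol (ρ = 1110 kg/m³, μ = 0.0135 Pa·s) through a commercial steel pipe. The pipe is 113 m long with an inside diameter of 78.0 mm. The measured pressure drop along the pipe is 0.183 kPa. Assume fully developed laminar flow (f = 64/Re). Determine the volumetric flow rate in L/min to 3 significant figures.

Q ≈ 6.54 L/min

For laminar flow, f = 64/Re with Re = ρVD/μ, so Darcy-Weisbach reduces to ΔP = 32μLV/D². Solving for V: V = ΔP·D²/(32μL) = 183·(0.078)²/(32·0.0135·113) = 0.02281 m/s.
Check: Re = ρVD/μ = 1110·0.02281·0.078/0.0135 = 146.3 < 2300, so the laminar assumption holds.
Q = V·A = 0.02281·(π/4·0.078²) = 0.000109 m³/s = 6.54 L/min.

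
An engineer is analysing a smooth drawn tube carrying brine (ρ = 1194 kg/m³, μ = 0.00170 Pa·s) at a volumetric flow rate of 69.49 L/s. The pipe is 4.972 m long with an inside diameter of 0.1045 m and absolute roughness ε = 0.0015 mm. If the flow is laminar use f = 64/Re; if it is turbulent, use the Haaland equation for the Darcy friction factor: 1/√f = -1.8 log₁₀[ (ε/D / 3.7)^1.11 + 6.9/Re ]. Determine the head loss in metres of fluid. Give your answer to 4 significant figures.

Q = 69.49 L/s = 69.49/1000 = 0.06949 m³/s.
Cross-sectional area A = πD²/4 = π(0.1045)²/4 = 0.008577 m²; mean velocity V = Q/A = 0.06949/0.008577 = 8.102 m/s.
Reynolds number Re = ρVD/μ = 1194 · 8.102 · 0.1045 / 0.0017 = 5.947e+05.
Re > 4000 → turbulent. Relative roughness ε/D = 1.5e-06/0.1045 = 1.44e-05. Haaland: 1/√f = -1.8 log₁₀[(1.44e-05/3.7)^1.11 + 6.9/5.947e+05] = -1.8 log₁₀[9.85e-07 + 1.16e-05] = 8.82, so f = 0.01285.
Darcy-Weisbach: ΔP = f(L/D)(ρV²/2) = 0.01285·(4.972/0.1045)·(1194·8.102²/2) = 0.01285·47.58·3.919e+04 = 2.397e+04 Pa.
Head loss h_f = ΔP/(ρg) = 2.397e+04/(1194·9.81) = 2.046 m.

h_f ≈ 2.046 m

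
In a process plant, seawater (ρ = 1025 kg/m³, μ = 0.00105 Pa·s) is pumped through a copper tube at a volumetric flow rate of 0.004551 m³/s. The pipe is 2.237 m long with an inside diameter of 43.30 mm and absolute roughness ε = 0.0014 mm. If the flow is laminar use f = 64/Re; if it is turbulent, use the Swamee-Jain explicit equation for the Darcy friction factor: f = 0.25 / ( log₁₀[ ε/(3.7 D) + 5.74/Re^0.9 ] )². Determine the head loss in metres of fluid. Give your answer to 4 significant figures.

Cross-sectional area A = πD²/4 = π(0.0433)²/4 = 0.001473 m²; mean velocity V = Q/A = 0.004551/0.001473 = 3.091 m/s.
Reynolds number Re = ρVD/μ = 1025 · 3.091 · 0.0433 / 0.00105 = 1.306e+05.
Re > 4000 → turbulent. Relative roughness ε/D = 1.4e-06/0.0433 = 3.23e-05. Swamee-Jain: f = 0.25/(log₁₀[3.23e-05/3.7 + 5.74/1.306e+05^0.9])² = 0.25/(log₁₀[8.74e-06 + 0.000143])² = 0.25/(-3.82)² = 0.01713.
Darcy-Weisbach: ΔP = f(L/D)(ρV²/2) = 0.01713·(2.237/0.0433)·(1025·3.091²/2) = 0.01713·51.66·4895 = 4333 Pa.
Head loss h_f = ΔP/(ρg) = 4333/(1025·9.81) = 0.4310 m.

h_f ≈ 0.4310 m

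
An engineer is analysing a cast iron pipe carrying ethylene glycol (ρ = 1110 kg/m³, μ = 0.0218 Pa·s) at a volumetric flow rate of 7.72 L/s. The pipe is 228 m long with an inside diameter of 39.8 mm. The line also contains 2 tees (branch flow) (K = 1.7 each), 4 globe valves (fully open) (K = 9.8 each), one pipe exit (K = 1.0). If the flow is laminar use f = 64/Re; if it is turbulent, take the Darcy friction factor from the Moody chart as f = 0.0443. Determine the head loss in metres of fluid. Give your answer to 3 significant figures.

Q = 7.72 L/s = 7.72/1000 = 0.00772 m³/s.
Cross-sectional area A = πD²/4 = π(0.0398)²/4 = 0.001244 m²; mean velocity V = Q/A = 0.00772/0.001244 = 6.205 m/s.
Reynolds number Re = ρVD/μ = 1110 · 6.205 · 0.0398 / 0.0218 = 1.258e+04.
Re > 4000 → turbulent; use the Moody-chart value f = 0.0443.
Total minor-loss coefficient ΣK = 2·1.7 + 4·9.8 + 1·1 = 43.6.
ΔP = [f·L/D + ΣK]·(ρV²/2) = [0.0443·228/0.0398 + 43.6]·(1110·6.205²/2) = [253.8 + 43.6]·2.137e+04 = 6.355e+06 Pa.
Head loss h_f = ΔP/(ρg) = 6.355e+06/(1110·9.81) = 584 m.

h_f ≈ 584 m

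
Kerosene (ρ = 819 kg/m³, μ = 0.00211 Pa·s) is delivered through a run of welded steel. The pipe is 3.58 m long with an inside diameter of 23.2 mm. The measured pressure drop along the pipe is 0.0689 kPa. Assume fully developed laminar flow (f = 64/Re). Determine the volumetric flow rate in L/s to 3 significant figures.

For laminar flow, f = 64/Re with Re = ρVD/μ, so Darcy-Weisbach reduces to ΔP = 32μLV/D². Solving for V: V = ΔP·D²/(32μL) = 68.9·(0.0232)²/(32·0.00211·3.58) = 0.1534 m/s.
Check: Re = ρVD/μ = 819·0.1534·0.0232/0.00211 = 1382 < 2300, so the laminar assumption holds.
Q = V·A = 0.1534·(π/4·0.0232²) = 6.486e-05 m³/s = 0.0649 L/s.

Q ≈ 0.0649 L/s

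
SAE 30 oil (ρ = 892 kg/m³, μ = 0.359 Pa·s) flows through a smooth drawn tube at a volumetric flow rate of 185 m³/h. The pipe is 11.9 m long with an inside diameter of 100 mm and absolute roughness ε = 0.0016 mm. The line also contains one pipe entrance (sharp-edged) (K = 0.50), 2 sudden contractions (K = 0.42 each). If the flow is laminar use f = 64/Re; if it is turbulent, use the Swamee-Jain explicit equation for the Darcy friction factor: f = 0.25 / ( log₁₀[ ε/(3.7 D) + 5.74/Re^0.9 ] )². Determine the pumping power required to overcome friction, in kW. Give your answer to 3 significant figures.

P ≈ 5.91 kW

Q = 185 m³/h = 185/3600 = 0.05139 m³/s.
Cross-sectional area A = πD²/4 = π(0.1)²/4 = 0.007854 m²; mean velocity V = Q/A = 0.05139/0.007854 = 6.543 m/s.
Reynolds number Re = ρVD/μ = 892 · 6.543 · 0.1 / 0.359 = 1626.
Re < 2300 → laminar flow, so f = 64/Re = 64/1626 = 0.03937 (the turbulent correlation is not needed).
Total minor-loss coefficient ΣK = 1·0.5 + 2·0.42 = 1.34.
ΔP = [f·L/D + ΣK]·(ρV²/2) = [0.03937·11.9/0.1 + 1.34]·(892·6.543²/2) = [4.685 + 1.34]·1.909e+04 = 1.15e+05 Pa.
Pumping power P = QΔP = 0.05139·1.15e+05 = 5911 W = 5.91 kW.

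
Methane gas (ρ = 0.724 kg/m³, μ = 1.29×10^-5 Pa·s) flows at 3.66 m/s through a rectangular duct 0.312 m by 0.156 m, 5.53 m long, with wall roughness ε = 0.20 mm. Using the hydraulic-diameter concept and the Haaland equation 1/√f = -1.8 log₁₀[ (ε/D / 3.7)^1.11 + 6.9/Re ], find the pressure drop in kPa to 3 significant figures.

Hydraulic diameter D_h = 4A/P = 4·(0.312·0.156)/(2·(0.312+0.156)) = 0.1947/0.936 = 0.208 m.
Re = ρVD_h/μ = 0.724·3.66·0.208/1.29e-05 = 4.273e+04.
ε/D_h = 0.0002/0.208 = 0.000962; Haaland gives 1/√f = -1.8 log₁₀[0.000105+0.000161] = 6.434, so f = 0.02415.
ΔP = f(L/D_h)(ρV²/2) = 0.02415·5.53/0.208·4.849 = 3.114 Pa.
ΔP = 0.00311 kPa.

ΔP ≈ 0.00311 kPa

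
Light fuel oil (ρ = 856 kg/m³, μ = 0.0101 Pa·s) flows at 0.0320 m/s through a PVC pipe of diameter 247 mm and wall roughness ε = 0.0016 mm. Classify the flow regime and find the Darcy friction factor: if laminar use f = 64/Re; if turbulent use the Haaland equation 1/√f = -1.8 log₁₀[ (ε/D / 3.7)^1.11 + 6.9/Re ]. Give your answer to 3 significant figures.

f ≈ 0.0955

Re = ρVD/μ = 856·0.032·0.247/0.0101 = 669.9.
Re < 2300 → laminar, so f = 64/Re = 0.09554 (roughness is irrelevant in laminar flow).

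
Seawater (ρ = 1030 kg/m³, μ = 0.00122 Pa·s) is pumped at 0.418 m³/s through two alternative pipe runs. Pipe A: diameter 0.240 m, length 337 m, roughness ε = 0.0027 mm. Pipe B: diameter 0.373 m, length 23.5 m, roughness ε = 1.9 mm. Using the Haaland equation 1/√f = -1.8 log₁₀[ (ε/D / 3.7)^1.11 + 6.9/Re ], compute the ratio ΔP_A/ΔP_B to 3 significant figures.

ΔP_A/ΔP_B ≈ 45.7

Pipe A: V = Q/A = 0.418/0.04524 = 9.24 m/s; Re = 1.872e+06; ε/D = 1.13e-05; Haaland → f = 0.01077; ΔP_A = f(L/D)(ρV²/2) = 6.65e+05 Pa.
Pipe B: V = Q/A = 0.418/0.1093 = 3.825 m/s; Re = 1.205e+06; ε/D = 0.00509; Haaland → f = 0.03067; ΔP_B = f(L/D)(ρV²/2) = 1.456e+04 Pa.
ΔP_A/ΔP_B = 6.65e+05/1.456e+04 = 45.7.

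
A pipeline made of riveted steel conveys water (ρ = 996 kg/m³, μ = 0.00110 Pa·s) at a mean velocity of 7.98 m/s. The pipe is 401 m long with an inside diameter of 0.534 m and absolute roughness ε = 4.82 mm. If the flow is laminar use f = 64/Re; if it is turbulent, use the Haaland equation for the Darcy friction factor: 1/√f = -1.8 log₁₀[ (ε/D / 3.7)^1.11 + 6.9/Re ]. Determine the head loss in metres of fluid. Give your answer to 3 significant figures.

Reynolds number Re = ρVD/μ = 996 · 7.98 · 0.534 / 0.0011 = 3.858e+06.
Re > 4000 → turbulent. Relative roughness ε/D = 0.00482/0.534 = 0.00903. Haaland: 1/√f = -1.8 log₁₀[(0.00903/3.7)^1.11 + 6.9/3.858e+06] = -1.8 log₁₀[0.00126 + 1.79e-06] = 5.219, so f = 0.03671.
Darcy-Weisbach: ΔP = f(L/D)(ρV²/2) = 0.03671·(401/0.534)·(996·7.98²/2) = 0.03671·750.9·3.171e+04 = 8.743e+05 Pa.
Head loss h_f = ΔP/(ρg) = 8.743e+05/(996·9.81) = 89.5 m.

h_f ≈ 89.5 m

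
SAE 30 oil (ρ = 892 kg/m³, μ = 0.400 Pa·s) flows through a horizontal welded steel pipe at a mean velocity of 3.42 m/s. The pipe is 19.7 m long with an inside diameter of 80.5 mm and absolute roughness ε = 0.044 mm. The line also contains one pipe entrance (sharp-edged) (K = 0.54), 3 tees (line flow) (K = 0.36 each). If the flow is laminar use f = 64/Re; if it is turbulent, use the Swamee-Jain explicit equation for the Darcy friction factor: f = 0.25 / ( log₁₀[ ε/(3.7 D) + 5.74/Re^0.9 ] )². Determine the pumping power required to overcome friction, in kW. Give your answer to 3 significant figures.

Reynolds number Re = ρVD/μ = 892 · 3.42 · 0.0805 / 0.4 = 613.9.
Re < 2300 → laminar flow, so f = 64/Re = 64/613.9 = 0.1042 (the turbulent correlation is not needed).
Total minor-loss coefficient ΣK = 1·0.54 + 3·0.36 = 1.62.
ΔP = [f·L/D + ΣK]·(ρV²/2) = [0.1042·19.7/0.0805 + 1.62]·(892·3.42²/2) = [25.51 + 1.62]·5217 = 1.415e+05 Pa.
Q = V·A = 3.42·0.00509 = 0.01741 m³/s.
Pumping power P = QΔP = 0.01741·1.415e+05 = 2464 W = 2.46 kW.

P ≈ 2.46 kW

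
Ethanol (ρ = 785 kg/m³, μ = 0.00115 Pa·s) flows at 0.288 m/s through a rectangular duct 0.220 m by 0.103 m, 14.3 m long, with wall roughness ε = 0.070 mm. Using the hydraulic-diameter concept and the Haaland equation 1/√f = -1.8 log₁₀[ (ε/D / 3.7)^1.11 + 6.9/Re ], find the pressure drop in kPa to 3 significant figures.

ΔP ≈ 0.0826 kPa

Hydraulic diameter D_h = 4A/P = 4·(0.22·0.103)/(2·(0.22+0.103)) = 0.09064/0.646 = 0.1403 m.
Re = ρVD_h/μ = 785·0.288·0.1403/0.00115 = 2.758e+04.
ε/D_h = 7e-05/0.1403 = 0.000499; Haaland gives 1/√f = -1.8 log₁₀[5.06e-05+0.00025] = 6.339, so f = 0.02488.
ΔP = f(L/D_h)(ρV²/2) = 0.02488·14.3/0.1403·32.56 = 82.57 Pa.
ΔP = 0.0826 kPa.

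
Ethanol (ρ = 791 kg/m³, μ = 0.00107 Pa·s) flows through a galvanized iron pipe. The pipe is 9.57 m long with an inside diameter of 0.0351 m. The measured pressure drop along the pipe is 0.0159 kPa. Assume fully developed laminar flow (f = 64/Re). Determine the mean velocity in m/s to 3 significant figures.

For laminar flow, f = 64/Re with Re = ρVD/μ, so Darcy-Weisbach reduces to ΔP = 32μLV/D². Solving for V: V = ΔP·D²/(32μL) = 15.9·(0.0351)²/(32·0.00107·9.57) = 0.05978 m/s.
Check: Re = ρVD/μ = 791·0.05978·0.0351/0.00107 = 1551 < 2300, so the laminar assumption holds.

V ≈ 0.0598 m/s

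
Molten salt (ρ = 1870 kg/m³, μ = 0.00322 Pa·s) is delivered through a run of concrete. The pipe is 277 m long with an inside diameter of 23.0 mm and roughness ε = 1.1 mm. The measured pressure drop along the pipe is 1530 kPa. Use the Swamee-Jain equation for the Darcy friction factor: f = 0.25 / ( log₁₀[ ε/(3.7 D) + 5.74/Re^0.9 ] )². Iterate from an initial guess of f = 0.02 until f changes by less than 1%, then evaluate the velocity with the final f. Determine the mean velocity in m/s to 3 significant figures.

Rearranging Darcy-Weisbach: V = √(2·ΔP·D/(f·L·ρ)). With ε/D = 0.0011/0.023 = 0.0478, iterate starting from f = 0.02:
  f = 0.02 → V = √(2·1.53e+06·0.023/(0.02·277·1870)) = 2.606 m/s; Re = ρVD/μ = 3.481e+04; f → 0.07126
  f = 0.07126 → V = 1.381 m/s; Re = 1.844e+04; f → 0.07215
  f = 0.07215 → V = 1.372 m/s; Re = 1.833e+04; f → 0.07216
Converged (Δf/f < 1%). With the final f = 0.07216: V = √(2·1.53e+06·0.023/(0.07216·277·1870)) = 1.372 m/s.

V ≈ 1.37 m/s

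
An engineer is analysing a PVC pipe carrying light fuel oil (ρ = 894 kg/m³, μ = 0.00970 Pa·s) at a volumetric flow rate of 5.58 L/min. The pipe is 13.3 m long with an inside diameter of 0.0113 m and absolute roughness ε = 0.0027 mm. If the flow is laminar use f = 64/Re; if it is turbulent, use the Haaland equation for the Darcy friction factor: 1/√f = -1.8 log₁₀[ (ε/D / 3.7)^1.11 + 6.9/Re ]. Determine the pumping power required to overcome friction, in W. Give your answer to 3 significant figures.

P ≈ 2.79 W

Q = 5.58 L/min = 5.58/60000 = 9.3e-05 m³/s.
Cross-sectional area A = πD²/4 = π(0.0113)²/4 = 0.0001003 m²; mean velocity V = Q/A = 9.3e-05/0.0001003 = 0.9273 m/s.
Reynolds number Re = ρVD/μ = 894 · 0.9273 · 0.0113 / 0.0097 = 965.8.
Re < 2300 → laminar flow, so f = 64/Re = 64/965.8 = 0.06627 (the turbulent correlation is not needed).
Darcy-Weisbach: ΔP = f(L/D)(ρV²/2) = 0.06627·(13.3/0.0113)·(894·0.9273²/2) = 0.06627·1177·384.4 = 2.998e+04 Pa.
Pumping power P = QΔP = 9.3e-05·2.998e+04 = 2.788 W = 2.79 W.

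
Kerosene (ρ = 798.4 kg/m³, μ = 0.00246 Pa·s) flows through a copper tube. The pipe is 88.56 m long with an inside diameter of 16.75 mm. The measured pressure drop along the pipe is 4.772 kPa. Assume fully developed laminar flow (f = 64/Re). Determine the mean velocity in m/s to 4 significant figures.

For laminar flow, f = 64/Re with Re = ρVD/μ, so Darcy-Weisbach reduces to ΔP = 32μLV/D². Solving for V: V = ΔP·D²/(32μL) = 4772·(0.01675)²/(32·0.00246·88.56) = 0.192 m/s.
Check: Re = ρVD/μ = 798.4·0.192·0.01675/0.00246 = 1044 < 2300, so the laminar assumption holds.

V ≈ 0.1920 m/s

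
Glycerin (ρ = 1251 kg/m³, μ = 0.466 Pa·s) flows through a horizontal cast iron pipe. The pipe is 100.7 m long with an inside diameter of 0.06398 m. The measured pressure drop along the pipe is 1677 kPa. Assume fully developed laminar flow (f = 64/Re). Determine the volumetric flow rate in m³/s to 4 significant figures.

Q ≈ 0.01470 m³/s

For laminar flow, f = 64/Re with Re = ρVD/μ, so Darcy-Weisbach reduces to ΔP = 32μLV/D². Solving for V: V = ΔP·D²/(32μL) = 1.677e+06·(0.06398)²/(32·0.466·100.7) = 4.571 m/s.
Check: Re = ρVD/μ = 1251·4.571·0.06398/0.466 = 785.2 < 2300, so the laminar assumption holds.
Q = V·A = 4.571·(π/4·0.06398²) = 0.0147 m³/s = 0.01470 m³/s.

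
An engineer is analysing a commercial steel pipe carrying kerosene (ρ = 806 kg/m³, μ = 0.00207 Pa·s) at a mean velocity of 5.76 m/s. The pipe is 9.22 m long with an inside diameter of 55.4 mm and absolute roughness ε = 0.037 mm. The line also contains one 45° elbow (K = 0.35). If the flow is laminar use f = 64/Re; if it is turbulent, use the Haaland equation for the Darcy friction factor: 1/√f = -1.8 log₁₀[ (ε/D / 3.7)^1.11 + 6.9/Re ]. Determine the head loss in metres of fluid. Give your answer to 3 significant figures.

h_f ≈ 6.30 m

Reynolds number Re = ρVD/μ = 806 · 5.76 · 0.0554 / 0.00207 = 1.243e+05.
Re > 4000 → turbulent. Relative roughness ε/D = 3.7e-05/0.0554 = 0.000668. Haaland: 1/√f = -1.8 log₁₀[(0.000668/3.7)^1.11 + 6.9/1.243e+05] = -1.8 log₁₀[6.99e-05 + 5.55e-05] = 7.023, so f = 0.02028.
Total minor-loss coefficient ΣK = 1·0.35 = 0.35.
ΔP = [f·L/D + ΣK]·(ρV²/2) = [0.02028·9.22/0.0554 + 0.35]·(806·5.76²/2) = [3.375 + 0.35]·1.337e+04 = 4.98e+04 Pa.
Head loss h_f = ΔP/(ρg) = 4.98e+04/(806·9.81) = 6.30 m.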